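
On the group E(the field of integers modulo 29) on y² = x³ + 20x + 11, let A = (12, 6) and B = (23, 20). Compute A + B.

(10, 15)

(12, 6) + (23, 20). λ = (20 - 6)/(23 - 12) ≡ 14/11 mod 29. 11⁻¹ ≡ 8 (mod 29) since 11·8 = 88 ≡ 1, so λ ≡ 25.
  x = λ² - 12 - 23 = 625 - 35 ≡ 10; y = λ·(12 - 10) - 6 ≡ 15. → (10, 15)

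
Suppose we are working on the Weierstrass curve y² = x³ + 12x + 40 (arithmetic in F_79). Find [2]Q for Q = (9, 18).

(2, 25)

tangent at (9, 18): λ = (3·9² + 12)/(2·18) ≡ 18/36. 36⁻¹ ≡ 11 (mod 79) since 36·11 = 396 ≡ 1, so λ ≡ 18·11 ≡ 40.
  x = λ² - 9 - 9 = 1600 - 18 ≡ 2; y = λ·(9 - 2) - 18 ≡ 25. → (2, 25)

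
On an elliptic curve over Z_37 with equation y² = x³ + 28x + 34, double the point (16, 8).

tangent at (16, 8): λ = (3·16² + 28)/(2·8) ≡ 19/16. 16⁻¹ ≡ 7 (mod 37), so λ ≡ 19·7 ≡ 22.
  x = λ² - 16 - 16 = 484 - 32 ≡ 8; y = λ·(16 - 8) - 8 ≡ 20. → (8, 20)

(8, 20)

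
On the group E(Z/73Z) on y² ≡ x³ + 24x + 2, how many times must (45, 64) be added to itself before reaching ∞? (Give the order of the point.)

9

2P: tangent at (45, 64): λ = (3·45² + 24)/(2·64) ≡ 40/55. 55⁻¹ ≡ 4 (mod 73), so λ ≡ 40·4 ≡ 14.
  x = λ² - 45 - 45 = 196 - 90 ≡ 33; y = λ·(45 - 33) - 64 ≡ 31. → (33, 31)
3P: (33, 31) + (45, 64). λ = (64 - 31)/(45 - 33) ≡ 33/12 mod 73. 12⁻¹ ≡ 67 (mod 73) since 12·67 = 804 ≡ 1, so λ ≡ 21.
  x = λ² - 33 - 45 = 441 - 78 ≡ 71; y = λ·(33 - 71) - 31 ≡ 47. → (71, 47)
4P: (71, 47) + (45, 64). λ = (64 - 47)/(45 - 71) ≡ 17/47 mod 73. 47⁻¹ ≡ 14 (mod 73), so λ ≡ 19.
  x = λ² - 71 - 45 = 361 - 116 ≡ 26; y = λ·(71 - 26) - 47 ≡ 5. → (26, 5)
5P: (26, 5) + (45, 64). λ = (64 - 5)/(45 - 26) ≡ 59/19 mod 73. 19⁻¹ ≡ 50 (mod 73), so λ ≡ 30.
  x = λ² - 26 - 45 = 900 - 71 ≡ 26; y = λ·(26 - 26) - 5 ≡ 68. → (26, 68)
6P: (26, 68) + (45, 64). λ = (64 - 68)/(45 - 26) ≡ 69/19 mod 73. 19⁻¹ ≡ 50 (mod 73), so λ ≡ 19.
  x = λ² - 26 - 45 = 361 - 71 ≡ 71; y = λ·(26 - 71) - 68 ≡ 26. → (71, 26)
7P: (71, 26) + (45, 64). λ = (64 - 26)/(45 - 71) ≡ 38/47 mod 73. 47⁻¹ ≡ 14 (mod 73) since 47·14 = 658 ≡ 1, so λ ≡ 21.
  x = λ² - 71 - 45 = 441 - 116 ≡ 33; y = λ·(71 - 33) - 26 ≡ 42. → (33, 42)
8P: (33, 42) + (45, 64). λ = (64 - 42)/(45 - 33) ≡ 22/12 mod 73. 12⁻¹ ≡ 67 (mod 73) since 12·67 = 804 ≡ 1, so λ ≡ 14.
  x = λ² - 33 - 45 = 196 - 78 ≡ 45; y = λ·(33 - 45) - 42 ≡ 9. → (45, 9)
9P: (45, 9) + (45, 64): same x and y₁ ≡ -y₂, so the sum is ∞.
9P = ∞, so the order is 9.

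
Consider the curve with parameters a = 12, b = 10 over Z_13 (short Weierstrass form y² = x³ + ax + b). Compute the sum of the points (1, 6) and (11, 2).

(1, 6) + (11, 2). λ = (2 - 6)/(11 - 1) ≡ 9/10 mod 13. 10⁻¹ ≡ 4 (mod 13) since 10·4 = 40 ≡ 1, so λ ≡ 10.
  x = λ² - 1 - 11 = 100 - 12 ≡ 10; y = λ·(1 - 10) - 6 ≡ 8. → (10, 8)

(10, 8)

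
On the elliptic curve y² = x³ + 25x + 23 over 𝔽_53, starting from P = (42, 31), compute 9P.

(4, 9)

Repeated addition: build up to 9P.
2P: tangent at (42, 31): λ = (3·42² + 25)/(2·31) ≡ 17/9. 9⁻¹ ≡ 6 (mod 53), so λ ≡ 17·6 ≡ 49.
  x = λ² - 42 - 42 = 2401 - 84 ≡ 38; y = λ·(42 - 38) - 31 ≡ 6. → (38, 6)
3P: (38, 6) + (42, 31). λ = (31 - 6)/(42 - 38) ≡ 25/4 mod 53. 4⁻¹ ≡ 40 (mod 53) since 4·40 = 160 ≡ 1, so λ ≡ 46.
  x = λ² - 38 - 42 = 2116 - 80 ≡ 22; y = λ·(38 - 22) - 6 ≡ 41. → (22, 41)
4P: (22, 41) + (42, 31). λ = (31 - 41)/(42 - 22) ≡ 43/20 mod 53. 20⁻¹ ≡ 8 (mod 53) since 20·8 = 160 ≡ 1, so λ ≡ 26.
  x = λ² - 22 - 42 = 676 - 64 ≡ 29; y = λ·(22 - 29) - 41 ≡ 42. → (29, 42)
5P: (29, 42) + (42, 31). λ = (31 - 42)/(42 - 29) ≡ 42/13 mod 53. 13⁻¹ ≡ 49 (mod 53) since 13·49 = 637 ≡ 1, so λ ≡ 44.
  x = λ² - 29 - 42 = 1936 - 71 ≡ 10; y = λ·(29 - 10) - 42 ≡ 52. → (10, 52)
6P: (10, 52) + (42, 31). λ = (31 - 52)/(42 - 10) ≡ 32/32 mod 53. 32⁻¹ ≡ 5 (mod 53) since 32·5 = 160 ≡ 1, so λ ≡ 1.
  x = λ² - 10 - 42 = 1 - 52 ≡ 2; y = λ·(10 - 2) - 52 ≡ 9. → (2, 9)
7P: (2, 9) + (42, 31). λ = (31 - 9)/(42 - 2) ≡ 22/40 mod 53. 40⁻¹ ≡ 4 (mod 53), so λ ≡ 35.
  x = λ² - 2 - 42 = 1225 - 44 ≡ 15; y = λ·(2 - 15) - 9 ≡ 13. → (15, 13)
8P: (15, 13) + (42, 31). λ = (31 - 13)/(42 - 15) ≡ 18/27 mod 53. 27⁻¹ ≡ 2 (mod 53) since 27·2 = 54 ≡ 1, so λ ≡ 36.
  x = λ² - 15 - 42 = 1296 - 57 ≡ 20; y = λ·(15 - 20) - 13 ≡ 19. → (20, 19)
9P: (20, 19) + (42, 31). λ = (31 - 19)/(42 - 20) ≡ 12/22 mod 53. 22⁻¹ ≡ 41 (mod 53), so λ ≡ 15.
  x = λ² - 20 - 42 = 225 - 62 ≡ 4; y = λ·(20 - 4) - 19 ≡ 9. → (4, 9)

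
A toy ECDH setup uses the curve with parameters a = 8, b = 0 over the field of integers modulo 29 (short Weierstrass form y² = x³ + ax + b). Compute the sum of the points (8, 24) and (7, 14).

(27, 18)

(8, 24) + (7, 14). λ = (14 - 24)/(7 - 8) ≡ 19/28 mod 29. 28⁻¹ ≡ 28 (mod 29) since 28·28 = 784 ≡ 1, so λ ≡ 10.
  x = λ² - 8 - 7 = 100 - 15 ≡ 27; y = λ·(8 - 27) - 24 ≡ 18. → (27, 18)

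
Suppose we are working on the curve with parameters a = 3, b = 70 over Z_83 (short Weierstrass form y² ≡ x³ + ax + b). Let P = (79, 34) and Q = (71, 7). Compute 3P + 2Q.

First 3P:
Repeated addition: build up to 3P.
2P: tangent at (79, 34): λ = (3·79² + 3)/(2·34) ≡ 51/68. 68⁻¹ ≡ 11 (mod 83), so λ ≡ 51·11 ≡ 63.
  x = λ² - 79 - 79 = 3969 - 158 ≡ 76; y = λ·(79 - 76) - 34 ≡ 72. → (76, 72)
3P: (76, 72) + (79, 34). λ = (34 - 72)/(79 - 76) ≡ 45/3 mod 83. 3⁻¹ ≡ 28 (mod 83), so λ ≡ 15.
  x = λ² - 76 - 79 = 225 - 155 ≡ 70; y = λ·(76 - 70) - 72 ≡ 18. → (70, 18)
3P = (70, 18).
Next 2Q:
Repeated addition: build up to 2Q.
2Q: tangent at (71, 7): λ = (3·71² + 3)/(2·7) ≡ 20/14. 14⁻¹ ≡ 6 (mod 83), so λ ≡ 20·6 ≡ 37.
  x = λ² - 71 - 71 = 1369 - 142 ≡ 65; y = λ·(71 - 65) - 7 ≡ 49. → (65, 49)
2Q = (65, 49).
Finally 3P + 2Q:
(70, 18) + (65, 49). λ = (49 - 18)/(65 - 70) ≡ 31/78 mod 83. 78⁻¹ ≡ 33 (mod 83), so λ ≡ 27.
  x = λ² - 70 - 65 = 729 - 135 ≡ 13; y = λ·(70 - 13) - 18 ≡ 27. → (13, 27)

(13, 27)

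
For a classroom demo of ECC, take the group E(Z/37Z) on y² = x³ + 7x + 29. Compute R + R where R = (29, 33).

(26, 8)

tangent at (29, 33): λ = (3·29² + 7)/(2·33) ≡ 14/29. 29⁻¹ ≡ 23 (mod 37), so λ ≡ 14·23 ≡ 26.
  x = λ² - 29 - 29 = 676 - 58 ≡ 26; y = λ·(29 - 26) - 33 ≡ 8. → (26, 8)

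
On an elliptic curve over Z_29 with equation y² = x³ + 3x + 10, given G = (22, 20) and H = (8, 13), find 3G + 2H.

First 3G:
Repeated addition: build up to 3G.
2G: tangent at (22, 20): λ = (3·22² + 3)/(2·20) ≡ 5/11. 11⁻¹ ≡ 8 (mod 29) since 11·8 = 88 ≡ 1, so λ ≡ 5·8 ≡ 11.
  x = λ² - 22 - 22 = 121 - 44 ≡ 19; y = λ·(22 - 19) - 20 ≡ 13. → (19, 13)
3G: (19, 13) + (22, 20). λ = (20 - 13)/(22 - 19) ≡ 7/3 mod 29. 3⁻¹ ≡ 10 (mod 29), so λ ≡ 12.
  x = λ² - 19 - 22 = 144 - 41 ≡ 16; y = λ·(19 - 16) - 13 ≡ 23. → (16, 23)
3G = (16, 23).
Next 2H:
Repeated addition: build up to 2H.
2H: tangent at (8, 13): λ = (3·8² + 3)/(2·13) ≡ 21/26. 26⁻¹ ≡ 19 (mod 29), so λ ≡ 21·19 ≡ 22.
  x = λ² - 8 - 8 = 484 - 16 ≡ 4; y = λ·(8 - 4) - 13 ≡ 17. → (4, 17)
2H = (4, 17).
Finally 3G + 2H:
(16, 23) + (4, 17). λ = (17 - 23)/(4 - 16) ≡ 23/17 mod 29. 17⁻¹ ≡ 12 (mod 29), so λ ≡ 15.
  x = λ² - 16 - 4 = 225 - 20 ≡ 2; y = λ·(16 - 2) - 23 ≡ 13. → (2, 13)

(2, 13)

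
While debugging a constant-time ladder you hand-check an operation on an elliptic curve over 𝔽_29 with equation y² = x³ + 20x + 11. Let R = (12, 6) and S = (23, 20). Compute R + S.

(10, 15)

(12, 6) + (23, 20). λ = (20 - 6)/(23 - 12) ≡ 14/11 mod 29. 11⁻¹ ≡ 8 (mod 29), so λ ≡ 25.
  x = λ² - 12 - 23 = 625 - 35 ≡ 10; y = λ·(12 - 10) - 6 ≡ 15. → (10, 15)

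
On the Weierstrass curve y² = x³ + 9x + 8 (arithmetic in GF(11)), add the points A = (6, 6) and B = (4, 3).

(6, 6) + (4, 3). λ = (3 - 6)/(4 - 6) ≡ 8/9 mod 11. 9⁻¹ ≡ 5 (mod 11), so λ ≡ 7.
  x = λ² - 6 - 4 = 49 - 10 ≡ 6; y = λ·(6 - 6) - 6 ≡ 5. → (6, 5)

(6, 5)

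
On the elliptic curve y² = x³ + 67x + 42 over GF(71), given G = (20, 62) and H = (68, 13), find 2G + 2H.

First 2G:
Repeated addition: build up to 2G.
2G: tangent at (20, 62): λ = (3·20² + 67)/(2·62) ≡ 60/53. 53⁻¹ ≡ 67 (mod 71) since 53·67 = 3551 ≡ 1, so λ ≡ 60·67 ≡ 44.
  x = λ² - 20 - 20 = 1936 - 40 ≡ 50; y = λ·(20 - 50) - 62 ≡ 38. → (50, 38)
2G = (50, 38).
Next 2H:
Repeated addition: build up to 2H.
2H: tangent at (68, 13): λ = (3·68² + 67)/(2·13) ≡ 23/26. 26⁻¹ ≡ 41 (mod 71), so λ ≡ 23·41 ≡ 20.
  x = λ² - 68 - 68 = 400 - 136 ≡ 51; y = λ·(68 - 51) - 13 ≡ 43. → (51, 43)
2H = (51, 43).
Finally 2G + 2H:
(50, 38) + (51, 43). λ = (43 - 38)/(51 - 50) ≡ 5/1 mod 71. 1⁻¹ ≡ 1 (mod 71), so λ ≡ 5.
  x = λ² - 50 - 51 = 25 - 101 ≡ 66; y = λ·(50 - 66) - 38 ≡ 24. → (66, 24)

(66, 24)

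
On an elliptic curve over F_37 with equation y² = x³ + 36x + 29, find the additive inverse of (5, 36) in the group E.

-(5, 36) = (5, -36 mod 37) = (5, 1).

(5, 1)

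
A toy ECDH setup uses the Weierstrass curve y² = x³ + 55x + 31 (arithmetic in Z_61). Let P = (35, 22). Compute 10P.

(11, 25)

Repeated addition: build up to 10P.
2P: tangent at (35, 22): λ = (3·35² + 55)/(2·22) ≡ 9/44. 44⁻¹ ≡ 43 (mod 61), so λ ≡ 9·43 ≡ 21.
  x = λ² - 35 - 35 = 441 - 70 ≡ 5; y = λ·(35 - 5) - 22 ≡ 59. → (5, 59)
3P: (5, 59) + (35, 22). λ = (22 - 59)/(35 - 5) ≡ 24/30 mod 61. 30⁻¹ ≡ 59 (mod 61), so λ ≡ 13.
  x = λ² - 5 - 35 = 169 - 40 ≡ 7; y = λ·(5 - 7) - 59 ≡ 37. → (7, 37)
4P: (7, 37) + (35, 22). λ = (22 - 37)/(35 - 7) ≡ 46/28 mod 61. 28⁻¹ ≡ 24 (mod 61), so λ ≡ 6.
  x = λ² - 7 - 35 = 36 - 42 ≡ 55; y = λ·(7 - 55) - 37 ≡ 41. → (55, 41)
5P: (55, 41) + (35, 22). λ = (22 - 41)/(35 - 55) ≡ 42/41 mod 61. 41⁻¹ ≡ 3 (mod 61) since 41·3 = 123 ≡ 1, so λ ≡ 4.
  x = λ² - 55 - 35 = 16 - 90 ≡ 48; y = λ·(55 - 48) - 41 ≡ 48. → (48, 48)
6P: (48, 48) + (35, 22). λ = (22 - 48)/(35 - 48) ≡ 35/48 mod 61. 48⁻¹ ≡ 14 (mod 61), so λ ≡ 2.
  x = λ² - 48 - 35 = 4 - 83 ≡ 43; y = λ·(48 - 43) - 48 ≡ 23. → (43, 23)
7P: (43, 23) + (35, 22). λ = (22 - 23)/(35 - 43) ≡ 60/53 mod 61. 53⁻¹ ≡ 38 (mod 61), so λ ≡ 23.
  x = λ² - 43 - 35 = 529 - 78 ≡ 24; y = λ·(43 - 24) - 23 ≡ 48. → (24, 48)
8P: (24, 48) + (35, 22). λ = (22 - 48)/(35 - 24) ≡ 35/11 mod 61. 11⁻¹ ≡ 50 (mod 61), so λ ≡ 42.
  x = λ² - 24 - 35 = 1764 - 59 ≡ 58; y = λ·(24 - 58) - 48 ≡ 49. → (58, 49)
9P: (58, 49) + (35, 22). λ = (22 - 49)/(35 - 58) ≡ 34/38 mod 61. 38⁻¹ ≡ 53 (mod 61) since 38·53 = 2014 ≡ 1, so λ ≡ 33.
  x = λ² - 58 - 35 = 1089 - 93 ≡ 20; y = λ·(58 - 20) - 49 ≡ 46. → (20, 46)
10P: (20, 46) + (35, 22). λ = (22 - 46)/(35 - 20) ≡ 37/15 mod 61. 15⁻¹ ≡ 57 (mod 61), so λ ≡ 35.
  x = λ² - 20 - 35 = 1225 - 55 ≡ 11; y = λ·(20 - 11) - 46 ≡ 25. → (11, 25)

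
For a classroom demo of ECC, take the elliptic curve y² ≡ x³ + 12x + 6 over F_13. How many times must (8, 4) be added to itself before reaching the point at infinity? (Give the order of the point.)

2P: tangent at (8, 4): λ = (3·8² + 12)/(2·4) ≡ 9/8. 8⁻¹ ≡ 5 (mod 13), so λ ≡ 9·5 ≡ 6.
  x = λ² - 8 - 8 = 36 - 16 ≡ 7; y = λ·(8 - 7) - 4 ≡ 2. → (7, 2)
3P: (7, 2) + (8, 4). λ = (4 - 2)/(8 - 7) ≡ 2/1 mod 13. 1⁻¹ ≡ 1 (mod 13) since 1·1 = 1 ≡ 1, so λ ≡ 2.
  x = λ² - 7 - 8 = 4 - 15 ≡ 2; y = λ·(7 - 2) - 2 ≡ 8. → (2, 8)
4P: (2, 8) + (8, 4). λ = (4 - 8)/(8 - 2) ≡ 9/6 mod 13. 6⁻¹ ≡ 11 (mod 13) since 6·11 = 66 ≡ 1, so λ ≡ 8.
  x = λ² - 2 - 8 = 64 - 10 ≡ 2; y = λ·(2 - 2) - 8 ≡ 5. → (2, 5)
5P: (2, 5) + (8, 4). λ = (4 - 5)/(8 - 2) ≡ 12/6 mod 13. 6⁻¹ ≡ 11 (mod 13), so λ ≡ 2.
  x = λ² - 2 - 8 = 4 - 10 ≡ 7; y = λ·(2 - 7) - 5 ≡ 11. → (7, 11)
6P: (7, 11) + (8, 4). λ = (4 - 11)/(8 - 7) ≡ 6/1 mod 13. 1⁻¹ ≡ 1 (mod 13), so λ ≡ 6.
  x = λ² - 7 - 8 = 36 - 15 ≡ 8; y = λ·(7 - 8) - 11 ≡ 9. → (8, 9)
7P: (8, 9) + (8, 4): same x and y₁ ≡ -y₂, so the sum is the point at infinity.
7P = the point at infinity, so the order is 7.

7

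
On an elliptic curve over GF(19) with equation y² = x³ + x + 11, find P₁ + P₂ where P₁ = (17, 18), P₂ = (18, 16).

(7, 0)

(17, 18) + (18, 16). λ = (16 - 18)/(18 - 17) ≡ 17/1 mod 19. 1⁻¹ ≡ 1 (mod 19), so λ ≡ 17.
  x = λ² - 17 - 18 = 289 - 35 ≡ 7; y = λ·(17 - 7) - 18 ≡ 0. → (7, 0)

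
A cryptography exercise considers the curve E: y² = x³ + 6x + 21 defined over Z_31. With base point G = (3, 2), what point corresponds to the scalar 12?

Repeated addition: build up to 12G.
2G: tangent at (3, 2): λ = (3·3² + 6)/(2·2) ≡ 2/4. 4⁻¹ ≡ 8 (mod 31), so λ ≡ 2·8 ≡ 16.
  x = λ² - 3 - 3 = 256 - 6 ≡ 2; y = λ·(3 - 2) - 2 ≡ 14. → (2, 14)
3G: (2, 14) + (3, 2). λ = (2 - 14)/(3 - 2) ≡ 19/1 mod 31. 1⁻¹ ≡ 1 (mod 31) since 1·1 = 1 ≡ 1, so λ ≡ 19.
  x = λ² - 2 - 3 = 361 - 5 ≡ 15; y = λ·(2 - 15) - 14 ≡ 18. → (15, 18)
4G: (15, 18) + (3, 2). λ = (2 - 18)/(3 - 15) ≡ 15/19 mod 31. 19⁻¹ ≡ 18 (mod 31), so λ ≡ 22.
  x = λ² - 15 - 3 = 484 - 18 ≡ 1; y = λ·(15 - 1) - 18 ≡ 11. → (1, 11)
5G: (1, 11) + (3, 2). λ = (2 - 11)/(3 - 1) ≡ 22/2 mod 31. 2⁻¹ ≡ 16 (mod 31) since 2·16 = 32 ≡ 1, so λ ≡ 11.
  x = λ² - 1 - 3 = 121 - 4 ≡ 24; y = λ·(1 - 24) - 11 ≡ 15. → (24, 15)
6G: (24, 15) + (3, 2). λ = (2 - 15)/(3 - 24) ≡ 18/10 mod 31. 10⁻¹ ≡ 28 (mod 31), so λ ≡ 8.
  x = λ² - 24 - 3 = 64 - 27 ≡ 6; y = λ·(24 - 6) - 15 ≡ 5. → (6, 5)
7G: (6, 5) + (3, 2). λ = (2 - 5)/(3 - 6) ≡ 28/28 mod 31. 28⁻¹ ≡ 10 (mod 31), so λ ≡ 1.
  x = λ² - 6 - 3 = 1 - 9 ≡ 23; y = λ·(6 - 23) - 5 ≡ 9. → (23, 9)
8G: (23, 9) + (3, 2). λ = (2 - 9)/(3 - 23) ≡ 24/11 mod 31. 11⁻¹ ≡ 17 (mod 31), so λ ≡ 5.
  x = λ² - 23 - 3 = 25 - 26 ≡ 30; y = λ·(23 - 30) - 9 ≡ 18. → (30, 18)
9G: (30, 18) + (3, 2). λ = (2 - 18)/(3 - 30) ≡ 15/4 mod 31. 4⁻¹ ≡ 8 (mod 31), so λ ≡ 27.
  x = λ² - 30 - 3 = 729 - 33 ≡ 14; y = λ·(30 - 14) - 18 ≡ 11. → (14, 11)
10G: (14, 11) + (3, 2). λ = (2 - 11)/(3 - 14) ≡ 22/20 mod 31. 20⁻¹ ≡ 14 (mod 31), so λ ≡ 29.
  x = λ² - 14 - 3 = 841 - 17 ≡ 18; y = λ·(14 - 18) - 11 ≡ 28. → (18, 28)
11G: (18, 28) + (3, 2). λ = (2 - 28)/(3 - 18) ≡ 5/16 mod 31. 16⁻¹ ≡ 2 (mod 31), so λ ≡ 10.
  x = λ² - 18 - 3 = 100 - 21 ≡ 17; y = λ·(18 - 17) - 28 ≡ 13. → (17, 13)
12G: (17, 13) + (3, 2). λ = (2 - 13)/(3 - 17) ≡ 20/17 mod 31. 17⁻¹ ≡ 11 (mod 31), so λ ≡ 3.
  x = λ² - 17 - 3 = 9 - 20 ≡ 20; y = λ·(17 - 20) - 13 ≡ 9. → (20, 9)

(20, 9)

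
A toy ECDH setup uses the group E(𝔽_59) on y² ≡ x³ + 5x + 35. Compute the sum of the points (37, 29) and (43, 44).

(37, 29) + (43, 44). λ = (44 - 29)/(43 - 37) ≡ 15/6 mod 59. 6⁻¹ ≡ 10 (mod 59) since 6·10 = 60 ≡ 1, so λ ≡ 32.
  x = λ² - 37 - 43 = 1024 - 80 ≡ 0; y = λ·(37 - 0) - 29 ≡ 34. → (0, 34)

(0, 34)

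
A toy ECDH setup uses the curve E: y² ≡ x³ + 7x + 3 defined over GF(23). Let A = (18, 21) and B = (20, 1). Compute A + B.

(16, 5)

(18, 21) + (20, 1). λ = (1 - 21)/(20 - 18) ≡ 3/2 mod 23. 2⁻¹ ≡ 12 (mod 23), so λ ≡ 13.
  x = λ² - 18 - 20 = 169 - 38 ≡ 16; y = λ·(18 - 16) - 21 ≡ 5. → (16, 5)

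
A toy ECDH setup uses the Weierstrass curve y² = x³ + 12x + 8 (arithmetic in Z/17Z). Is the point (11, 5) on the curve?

no

y² = 5² ≡ 8; x³ + 12x + 8 = 1471 ≡ 9 (mod 17). 8 ≠ 9.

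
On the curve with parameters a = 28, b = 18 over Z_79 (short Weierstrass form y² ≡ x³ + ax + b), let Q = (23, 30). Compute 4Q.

Double-and-add on 4 = (100)₂. Start with Q = (23, 30) for the leading 1-bit.
double: tangent at (23, 30): λ = (3·23² + 28)/(2·30) ≡ 35/60. 60⁻¹ ≡ 54 (mod 79), so λ ≡ 35·54 ≡ 73.
  x = λ² - 23 - 23 = 5329 - 46 ≡ 69; y = λ·(23 - 69) - 30 ≡ 9. → (69, 9)
double: tangent at (69, 9): λ = (3·69² + 28)/(2·9) ≡ 12/18. 18⁻¹ ≡ 22 (mod 79) since 18·22 = 396 ≡ 1, so λ ≡ 12·22 ≡ 27.
  x = λ² - 69 - 69 = 729 - 138 ≡ 38; y = λ·(69 - 38) - 9 ≡ 38. → (38, 38)

(38, 38)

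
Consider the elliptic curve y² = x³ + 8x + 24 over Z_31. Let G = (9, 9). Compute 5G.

(24, 11)

Repeated addition: build up to 5G.
2G: tangent at (9, 9): λ = (3·9² + 8)/(2·9) ≡ 3/18. 18⁻¹ ≡ 19 (mod 31) since 18·19 = 342 ≡ 1, so λ ≡ 3·19 ≡ 26.
  x = λ² - 9 - 9 = 676 - 18 ≡ 7; y = λ·(9 - 7) - 9 ≡ 12. → (7, 12)
3G: (7, 12) + (9, 9). λ = (9 - 12)/(9 - 7) ≡ 28/2 mod 31. 2⁻¹ ≡ 16 (mod 31), so λ ≡ 14.
  x = λ² - 7 - 9 = 196 - 16 ≡ 25; y = λ·(7 - 25) - 12 ≡ 15. → (25, 15)
4G: (25, 15) + (9, 9). λ = (9 - 15)/(9 - 25) ≡ 25/15 mod 31. 15⁻¹ ≡ 29 (mod 31), so λ ≡ 12.
  x = λ² - 25 - 9 = 144 - 34 ≡ 17; y = λ·(25 - 17) - 15 ≡ 19. → (17, 19)
5G: (17, 19) + (9, 9). λ = (9 - 19)/(9 - 17) ≡ 21/23 mod 31. 23⁻¹ ≡ 27 (mod 31), so λ ≡ 9.
  x = λ² - 17 - 9 = 81 - 26 ≡ 24; y = λ·(17 - 24) - 19 ≡ 11. → (24, 11)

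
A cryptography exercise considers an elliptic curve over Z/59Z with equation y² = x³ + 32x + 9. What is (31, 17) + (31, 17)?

(32, 17)

tangent at (31, 17): λ = (3·31² + 32)/(2·17) ≡ 24/34. 34⁻¹ ≡ 33 (mod 59), so λ ≡ 24·33 ≡ 25.
  x = λ² - 31 - 31 = 625 - 62 ≡ 32; y = λ·(31 - 32) - 17 ≡ 17. → (32, 17)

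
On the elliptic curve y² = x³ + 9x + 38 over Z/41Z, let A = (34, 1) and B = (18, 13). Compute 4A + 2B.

(18, 13)

First 4A:
Double-and-add on 4 = (100)₂. Start with A = (34, 1) for the leading 1-bit.
double: tangent at (34, 1): λ = (3·34² + 9)/(2·1) ≡ 33/2. 2⁻¹ ≡ 21 (mod 41), so λ ≡ 33·21 ≡ 37.
  x = λ² - 34 - 34 = 1369 - 68 ≡ 30; y = λ·(34 - 30) - 1 ≡ 24. → (30, 24)
double: tangent at (30, 24): λ = (3·30² + 9)/(2·24) ≡ 3/7. 7⁻¹ ≡ 6 (mod 41), so λ ≡ 3·6 ≡ 18.
  x = λ² - 30 - 30 = 324 - 60 ≡ 18; y = λ·(30 - 18) - 24 ≡ 28. → (18, 28)
4A = (18, 28).
Next 2B:
Repeated addition: build up to 2B.
2B: tangent at (18, 13): λ = (3·18² + 9)/(2·13) ≡ 38/26. 26⁻¹ ≡ 30 (mod 41), so λ ≡ 38·30 ≡ 33.
  x = λ² - 18 - 18 = 1089 - 36 ≡ 28; y = λ·(18 - 28) - 13 ≡ 26. → (28, 26)
2B = (28, 26).
Finally 4A + 2B:
(18, 28) + (28, 26). λ = (26 - 28)/(28 - 18) ≡ 39/10 mod 41. 10⁻¹ ≡ 37 (mod 41), so λ ≡ 8.
  x = λ² - 18 - 28 = 64 - 46 ≡ 18; y = λ·(18 - 18) - 28 ≡ 13. → (18, 13)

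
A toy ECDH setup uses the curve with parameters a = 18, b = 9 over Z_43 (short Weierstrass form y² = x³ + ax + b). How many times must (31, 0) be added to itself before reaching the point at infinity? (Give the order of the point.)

2

2P: (31, 0) + (31, 0): same x and y₁ ≡ -y₂, so the sum is the point at infinity.
2P = the point at infinity, so the order is 2.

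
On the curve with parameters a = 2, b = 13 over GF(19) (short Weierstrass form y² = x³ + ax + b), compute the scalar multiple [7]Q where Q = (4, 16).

(4, 3)

Repeated addition: build up to 7Q.
2Q: tangent at (4, 16): λ = (3·4² + 2)/(2·16) ≡ 12/13. 13⁻¹ ≡ 3 (mod 19), so λ ≡ 12·3 ≡ 17.
  x = λ² - 4 - 4 = 289 - 8 ≡ 15; y = λ·(4 - 15) - 16 ≡ 6. → (15, 6)
3Q: (15, 6) + (4, 16). λ = (16 - 6)/(4 - 15) ≡ 10/8 mod 19. 8⁻¹ ≡ 12 (mod 19), so λ ≡ 6.
  x = λ² - 15 - 4 = 36 - 19 ≡ 17; y = λ·(15 - 17) - 6 ≡ 1. → (17, 1)
4Q: (17, 1) + (4, 16). λ = (16 - 1)/(4 - 17) ≡ 15/6 mod 19. 6⁻¹ ≡ 16 (mod 19), so λ ≡ 12.
  x = λ² - 17 - 4 = 144 - 21 ≡ 9; y = λ·(17 - 9) - 1 ≡ 0. → (9, 0)
5Q: (9, 0) + (4, 16). λ = (16 - 0)/(4 - 9) ≡ 16/14 mod 19. 14⁻¹ ≡ 15 (mod 19) since 14·15 = 210 ≡ 1, so λ ≡ 12.
  x = λ² - 9 - 4 = 144 - 13 ≡ 17; y = λ·(9 - 17) - 0 ≡ 18. → (17, 18)
6Q: (17, 18) + (4, 16). λ = (16 - 18)/(4 - 17) ≡ 17/6 mod 19. 6⁻¹ ≡ 16 (mod 19), so λ ≡ 6.
  x = λ² - 17 - 4 = 36 - 21 ≡ 15; y = λ·(17 - 15) - 18 ≡ 13. → (15, 13)
7Q: (15, 13) + (4, 16). λ = (16 - 13)/(4 - 15) ≡ 3/8 mod 19. 8⁻¹ ≡ 12 (mod 19), so λ ≡ 17.
  x = λ² - 15 - 4 = 289 - 19 ≡ 4; y = λ·(15 - 4) - 13 ≡ 3. → (4, 3)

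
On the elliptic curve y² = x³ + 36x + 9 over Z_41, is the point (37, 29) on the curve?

no

y² = 29² ≡ 21; x³ + 36x + 9 = 51994 ≡ 6 (mod 41). 21 ≠ 6.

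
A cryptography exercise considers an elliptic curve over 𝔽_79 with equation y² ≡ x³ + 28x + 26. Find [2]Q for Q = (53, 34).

(22, 25)

tangent at (53, 34): λ = (3·53² + 28)/(2·34) ≡ 2/68. 68⁻¹ ≡ 43 (mod 79), so λ ≡ 2·43 ≡ 7.
  x = λ² - 53 - 53 = 49 - 106 ≡ 22; y = λ·(53 - 22) - 34 ≡ 25. → (22, 25)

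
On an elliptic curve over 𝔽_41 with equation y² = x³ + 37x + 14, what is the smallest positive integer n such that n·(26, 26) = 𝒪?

7

2P: tangent at (26, 26): λ = (3·26² + 37)/(2·26) ≡ 15/11. 11⁻¹ ≡ 15 (mod 41) since 11·15 = 165 ≡ 1, so λ ≡ 15·15 ≡ 20.
  x = λ² - 26 - 26 = 400 - 52 ≡ 20; y = λ·(26 - 20) - 26 ≡ 12. → (20, 12)
3P: (20, 12) + (26, 26). λ = (26 - 12)/(26 - 20) ≡ 14/6 mod 41. 6⁻¹ ≡ 7 (mod 41), so λ ≡ 16.
  x = λ² - 20 - 26 = 256 - 46 ≡ 5; y = λ·(20 - 5) - 12 ≡ 23. → (5, 23)
4P: (5, 23) + (26, 26). λ = (26 - 23)/(26 - 5) ≡ 3/21 mod 41. 21⁻¹ ≡ 2 (mod 41), so λ ≡ 6.
  x = λ² - 5 - 26 = 36 - 31 ≡ 5; y = λ·(5 - 5) - 23 ≡ 18. → (5, 18)
5P: (5, 18) + (26, 26). λ = (26 - 18)/(26 - 5) ≡ 8/21 mod 41. 21⁻¹ ≡ 2 (mod 41) since 21·2 = 42 ≡ 1, so λ ≡ 16.
  x = λ² - 5 - 26 = 256 - 31 ≡ 20; y = λ·(5 - 20) - 18 ≡ 29. → (20, 29)
6P: (20, 29) + (26, 26). λ = (26 - 29)/(26 - 20) ≡ 38/6 mod 41. 6⁻¹ ≡ 7 (mod 41), so λ ≡ 20.
  x = λ² - 20 - 26 = 400 - 46 ≡ 26; y = λ·(20 - 26) - 29 ≡ 15. → (26, 15)
7P: (26, 15) + (26, 26): same x and y₁ ≡ -y₂, so the sum is 𝒪.
7P = 𝒪, so the order is 7.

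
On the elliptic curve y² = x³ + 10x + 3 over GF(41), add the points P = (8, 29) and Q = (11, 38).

(31, 25)

(8, 29) + (11, 38). λ = (38 - 29)/(11 - 8) ≡ 9/3 mod 41. 3⁻¹ ≡ 14 (mod 41), so λ ≡ 3.
  x = λ² - 8 - 11 = 9 - 19 ≡ 31; y = λ·(8 - 31) - 29 ≡ 25. → (31, 25)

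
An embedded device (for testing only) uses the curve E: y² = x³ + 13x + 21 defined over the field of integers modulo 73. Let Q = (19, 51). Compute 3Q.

(6, 60)

Repeated addition: build up to 3Q.
2Q: tangent at (19, 51): λ = (3·19² + 13)/(2·51) ≡ 1/29. 29⁻¹ ≡ 68 (mod 73), so λ ≡ 1·68 ≡ 68.
  x = λ² - 19 - 19 = 4624 - 38 ≡ 60; y = λ·(19 - 60) - 51 ≡ 8. → (60, 8)
3Q: (60, 8) + (19, 51). λ = (51 - 8)/(19 - 60) ≡ 43/32 mod 73. 32⁻¹ ≡ 16 (mod 73) since 32·16 = 512 ≡ 1, so λ ≡ 31.
  x = λ² - 60 - 19 = 961 - 79 ≡ 6; y = λ·(60 - 6) - 8 ≡ 60. → (6, 60)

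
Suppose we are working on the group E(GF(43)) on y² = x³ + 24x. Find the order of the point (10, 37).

2P: tangent at (10, 37): λ = (3·10² + 24)/(2·37) ≡ 23/31. 31⁻¹ ≡ 25 (mod 43), so λ ≡ 23·25 ≡ 16.
  x = λ² - 10 - 10 = 256 - 20 ≡ 21; y = λ·(10 - 21) - 37 ≡ 2. → (21, 2)
3P: (21, 2) + (10, 37). λ = (37 - 2)/(10 - 21) ≡ 35/32 mod 43. 32⁻¹ ≡ 39 (mod 43), so λ ≡ 32.
  x = λ² - 21 - 10 = 1024 - 31 ≡ 4; y = λ·(21 - 4) - 2 ≡ 26. → (4, 26)
4P: (4, 26) + (10, 37). λ = (37 - 26)/(10 - 4) ≡ 11/6 mod 43. 6⁻¹ ≡ 36 (mod 43), so λ ≡ 9.
  x = λ² - 4 - 10 = 81 - 14 ≡ 24; y = λ·(4 - 24) - 26 ≡ 9. → (24, 9)
5P: (24, 9) + (10, 37). λ = (37 - 9)/(10 - 24) ≡ 28/29 mod 43. 29⁻¹ ≡ 3 (mod 43) since 29·3 = 87 ≡ 1, so λ ≡ 41.
  x = λ² - 24 - 10 = 1681 - 34 ≡ 13; y = λ·(24 - 13) - 9 ≡ 12. → (13, 12)
6P: (13, 12) + (10, 37). λ = (37 - 12)/(10 - 13) ≡ 25/40 mod 43. 40⁻¹ ≡ 14 (mod 43) since 40·14 = 560 ≡ 1, so λ ≡ 6.
  x = λ² - 13 - 10 = 36 - 23 ≡ 13; y = λ·(13 - 13) - 12 ≡ 31. → (13, 31)
7P: (13, 31) + (10, 37). λ = (37 - 31)/(10 - 13) ≡ 6/40 mod 43. 40⁻¹ ≡ 14 (mod 43), so λ ≡ 41.
  x = λ² - 13 - 10 = 1681 - 23 ≡ 24; y = λ·(13 - 24) - 31 ≡ 34. → (24, 34)
8P: (24, 34) + (10, 37). λ = (37 - 34)/(10 - 24) ≡ 3/29 mod 43. 29⁻¹ ≡ 3 (mod 43) since 29·3 = 87 ≡ 1, so λ ≡ 9.
  x = λ² - 24 - 10 = 81 - 34 ≡ 4; y = λ·(24 - 4) - 34 ≡ 17. → (4, 17)
9P: (4, 17) + (10, 37). λ = (37 - 17)/(10 - 4) ≡ 20/6 mod 43. 6⁻¹ ≡ 36 (mod 43), so λ ≡ 32.
  x = λ² - 4 - 10 = 1024 - 14 ≡ 21; y = λ·(4 - 21) - 17 ≡ 41. → (21, 41)
10P: (21, 41) + (10, 37). λ = (37 - 41)/(10 - 21) ≡ 39/32 mod 43. 32⁻¹ ≡ 39 (mod 43) since 32·39 = 1248 ≡ 1, so λ ≡ 16.
  x = λ² - 21 - 10 = 256 - 31 ≡ 10; y = λ·(21 - 10) - 41 ≡ 6. → (10, 6)
11P: (10, 6) + (10, 37): same x and y₁ ≡ -y₂, so the sum is ∞.
11P = ∞, so the order is 11.

11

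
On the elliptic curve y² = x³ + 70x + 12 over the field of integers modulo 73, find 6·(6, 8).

(66, 36)

Write P = (6, 8).
Double-and-add on 6 = (110)₂. Start with P = (6, 8) for the leading 1-bit.
double: tangent at (6, 8): λ = (3·6² + 70)/(2·8) ≡ 32/16. 16⁻¹ ≡ 32 (mod 73), so λ ≡ 32·32 ≡ 2.
  x = λ² - 6 - 6 = 4 - 12 ≡ 65; y = λ·(6 - 65) - 8 ≡ 20. → (65, 20)
add P: (65, 20) + (6, 8). λ = (8 - 20)/(6 - 65) ≡ 61/14 mod 73. 14⁻¹ ≡ 47 (mod 73), so λ ≡ 20.
  x = λ² - 65 - 6 = 400 - 71 ≡ 37; y = λ·(65 - 37) - 20 ≡ 29. → (37, 29)
double: tangent at (37, 29): λ = (3·37² + 70)/(2·29) ≡ 16/58. 58⁻¹ ≡ 34 (mod 73) since 58·34 = 1972 ≡ 1, so λ ≡ 16·34 ≡ 33.
  x = λ² - 37 - 37 = 1089 - 74 ≡ 66; y = λ·(37 - 66) - 29 ≡ 36. → (66, 36)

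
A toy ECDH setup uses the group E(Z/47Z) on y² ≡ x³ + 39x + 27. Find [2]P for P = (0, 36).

(18, 13)

tangent at (0, 36): λ = (3·0² + 39)/(2·36) ≡ 39/25. 25⁻¹ ≡ 32 (mod 47), so λ ≡ 39·32 ≡ 26.
  x = λ² - 0 - 0 = 676 - 0 ≡ 18; y = λ·(0 - 18) - 36 ≡ 13. → (18, 13)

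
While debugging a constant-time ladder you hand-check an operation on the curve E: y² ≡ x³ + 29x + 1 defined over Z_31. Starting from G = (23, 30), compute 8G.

(20, 5)

Double-and-add on 8 = (1000)₂. Start with G = (23, 30) for the leading 1-bit.
double: tangent at (23, 30): λ = (3·23² + 29)/(2·30) ≡ 4/29. 29⁻¹ ≡ 15 (mod 31) since 29·15 = 435 ≡ 1, so λ ≡ 4·15 ≡ 29.
  x = λ² - 23 - 23 = 841 - 46 ≡ 20; y = λ·(23 - 20) - 30 ≡ 26. → (20, 26)
double: tangent at (20, 26): λ = (3·20² + 29)/(2·26) ≡ 20/21. 21⁻¹ ≡ 3 (mod 31) since 21·3 = 63 ≡ 1, so λ ≡ 20·3 ≡ 29.
  x = λ² - 20 - 20 = 841 - 40 ≡ 26; y = λ·(20 - 26) - 26 ≡ 17. → (26, 17)
double: tangent at (26, 17): λ = (3·26² + 29)/(2·17) ≡ 11/3. 3⁻¹ ≡ 21 (mod 31), so λ ≡ 11·21 ≡ 14.
  x = λ² - 26 - 26 = 196 - 52 ≡ 20; y = λ·(26 - 20) - 17 ≡ 5. → (20, 5)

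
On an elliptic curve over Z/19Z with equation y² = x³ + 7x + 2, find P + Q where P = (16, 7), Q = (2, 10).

(16, 7) + (2, 10). λ = (10 - 7)/(2 - 16) ≡ 3/5 mod 19. 5⁻¹ ≡ 4 (mod 19), so λ ≡ 12.
  x = λ² - 16 - 2 = 144 - 18 ≡ 12; y = λ·(16 - 12) - 7 ≡ 3. → (12, 3)

(12, 3)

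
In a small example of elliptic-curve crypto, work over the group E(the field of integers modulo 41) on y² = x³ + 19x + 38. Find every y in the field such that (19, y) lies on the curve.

1, 40

x³ + 19x + 38 = 7258 ≡ 1 (mod 41).
Square roots of 1 mod 41: 1 and 40 (since 1² = 1 ≡ 1).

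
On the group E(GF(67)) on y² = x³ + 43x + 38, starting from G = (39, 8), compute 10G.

Repeated addition: build up to 10G.
2G: tangent at (39, 8): λ = (3·39² + 43)/(2·8) ≡ 50/16. 16⁻¹ ≡ 21 (mod 67) since 16·21 = 336 ≡ 1, so λ ≡ 50·21 ≡ 45.
  x = λ² - 39 - 39 = 2025 - 78 ≡ 4; y = λ·(39 - 4) - 8 ≡ 26. → (4, 26)
3G: (4, 26) + (39, 8). λ = (8 - 26)/(39 - 4) ≡ 49/35 mod 67. 35⁻¹ ≡ 23 (mod 67) since 35·23 = 805 ≡ 1, so λ ≡ 55.
  x = λ² - 4 - 39 = 3025 - 43 ≡ 34; y = λ·(4 - 34) - 26 ≡ 66. → (34, 66)
4G: (34, 66) + (39, 8). λ = (8 - 66)/(39 - 34) ≡ 9/5 mod 67. 5⁻¹ ≡ 27 (mod 67), so λ ≡ 42.
  x = λ² - 34 - 39 = 1764 - 73 ≡ 16; y = λ·(34 - 16) - 66 ≡ 20. → (16, 20)
5G: (16, 20) + (39, 8). λ = (8 - 20)/(39 - 16) ≡ 55/23 mod 67. 23⁻¹ ≡ 35 (mod 67) since 23·35 = 805 ≡ 1, so λ ≡ 49.
  x = λ² - 16 - 39 = 2401 - 55 ≡ 1; y = λ·(16 - 1) - 20 ≡ 45. → (1, 45)
6G: (1, 45) + (39, 8). λ = (8 - 45)/(39 - 1) ≡ 30/38 mod 67. 38⁻¹ ≡ 30 (mod 67), so λ ≡ 29.
  x = λ² - 1 - 39 = 841 - 40 ≡ 64; y = λ·(1 - 64) - 45 ≡ 4. → (64, 4)
7G: (64, 4) + (39, 8). λ = (8 - 4)/(39 - 64) ≡ 4/42 mod 67. 42⁻¹ ≡ 8 (mod 67), so λ ≡ 32.
  x = λ² - 64 - 39 = 1024 - 103 ≡ 50; y = λ·(64 - 50) - 4 ≡ 42. → (50, 42)
8G: (50, 42) + (39, 8). λ = (8 - 42)/(39 - 50) ≡ 33/56 mod 67. 56⁻¹ ≡ 6 (mod 67), so λ ≡ 64.
  x = λ² - 50 - 39 = 4096 - 89 ≡ 54; y = λ·(50 - 54) - 42 ≡ 37. → (54, 37)
9G: (54, 37) + (39, 8). λ = (8 - 37)/(39 - 54) ≡ 38/52 mod 67. 52⁻¹ ≡ 58 (mod 67), so λ ≡ 60.
  x = λ² - 54 - 39 = 3600 - 93 ≡ 23; y = λ·(54 - 23) - 37 ≡ 14. → (23, 14)
10G: (23, 14) + (39, 8). λ = (8 - 14)/(39 - 23) ≡ 61/16 mod 67. 16⁻¹ ≡ 21 (mod 67) since 16·21 = 336 ≡ 1, so λ ≡ 8.
  x = λ² - 23 - 39 = 64 - 62 ≡ 2; y = λ·(23 - 2) - 14 ≡ 20. → (2, 20)

(2, 20)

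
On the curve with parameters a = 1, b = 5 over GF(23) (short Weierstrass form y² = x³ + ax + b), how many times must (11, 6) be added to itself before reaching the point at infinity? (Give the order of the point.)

2P: tangent at (11, 6): λ = (3·11² + 1)/(2·6) ≡ 19/12. 12⁻¹ ≡ 2 (mod 23) since 12·2 = 24 ≡ 1, so λ ≡ 19·2 ≡ 15.
  x = λ² - 11 - 11 = 225 - 22 ≡ 19; y = λ·(11 - 19) - 6 ≡ 12. → (19, 12)
3P: (19, 12) + (11, 6). λ = (6 - 12)/(11 - 19) ≡ 17/15 mod 23. 15⁻¹ ≡ 20 (mod 23), so λ ≡ 18.
  x = λ² - 19 - 11 = 324 - 30 ≡ 18; y = λ·(19 - 18) - 12 ≡ 6. → (18, 6)
4P: (18, 6) + (11, 6). λ = (6 - 6)/(11 - 18) ≡ 0/16 mod 23. 16⁻¹ ≡ 13 (mod 23) since 16·13 = 208 ≡ 1, so λ ≡ 0.
  x = λ² - 18 - 11 = 0 - 29 ≡ 17; y = λ·(18 - 17) - 6 ≡ 17. → (17, 17)
5P: (17, 17) + (11, 6). λ = (6 - 17)/(11 - 17) ≡ 12/17 mod 23. 17⁻¹ ≡ 19 (mod 23), so λ ≡ 21.
  x = λ² - 17 - 11 = 441 - 28 ≡ 22; y = λ·(17 - 22) - 17 ≡ 16. → (22, 16)
6P: (22, 16) + (11, 6). λ = (6 - 16)/(11 - 22) ≡ 13/12 mod 23. 12⁻¹ ≡ 2 (mod 23), so λ ≡ 3.
  x = λ² - 22 - 11 = 9 - 33 ≡ 22; y = λ·(22 - 22) - 16 ≡ 7. → (22, 7)
7P: (22, 7) + (11, 6). λ = (6 - 7)/(11 - 22) ≡ 22/12 mod 23. 12⁻¹ ≡ 2 (mod 23), so λ ≡ 21.
  x = λ² - 22 - 11 = 441 - 33 ≡ 17; y = λ·(22 - 17) - 7 ≡ 6. → (17, 6)
8P: (17, 6) + (11, 6). λ = (6 - 6)/(11 - 17) ≡ 0/17 mod 23. 17⁻¹ ≡ 19 (mod 23), so λ ≡ 0.
  x = λ² - 17 - 11 = 0 - 28 ≡ 18; y = λ·(17 - 18) - 6 ≡ 17. → (18, 17)
9P: (18, 17) + (11, 6). λ = (6 - 17)/(11 - 18) ≡ 12/16 mod 23. 16⁻¹ ≡ 13 (mod 23), so λ ≡ 18.
  x = λ² - 18 - 11 = 324 - 29 ≡ 19; y = λ·(18 - 19) - 17 ≡ 11. → (19, 11)
10P: (19, 11) + (11, 6). λ = (6 - 11)/(11 - 19) ≡ 18/15 mod 23. 15⁻¹ ≡ 20 (mod 23), so λ ≡ 15.
  x = λ² - 19 - 11 = 225 - 30 ≡ 11; y = λ·(19 - 11) - 11 ≡ 17. → (11, 17)
11P: (11, 17) + (11, 6): same x and y₁ ≡ -y₂, so the sum is the point at infinity.
11P = the point at infinity, so the order is 11.

11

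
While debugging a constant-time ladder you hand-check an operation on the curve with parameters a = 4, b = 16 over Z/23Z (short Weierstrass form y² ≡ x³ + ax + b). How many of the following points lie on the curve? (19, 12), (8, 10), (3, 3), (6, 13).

(19, 12): 12² ≡ 6, rhs ≡ 5 → off.
(8, 10): 10² ≡ 8, rhs ≡ 8 → on.
(3, 3): 3² ≡ 9, rhs ≡ 9 → on.
(6, 13): 13² ≡ 8, rhs ≡ 3 → off.

2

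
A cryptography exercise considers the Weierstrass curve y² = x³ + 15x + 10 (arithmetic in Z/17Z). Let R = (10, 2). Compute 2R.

(1, 14)

tangent at (10, 2): λ = (3·10² + 15)/(2·2) ≡ 9/4. 4⁻¹ ≡ 13 (mod 17) since 4·13 = 52 ≡ 1, so λ ≡ 9·13 ≡ 15.
  x = λ² - 10 - 10 = 225 - 20 ≡ 1; y = λ·(10 - 1) - 2 ≡ 14. → (1, 14)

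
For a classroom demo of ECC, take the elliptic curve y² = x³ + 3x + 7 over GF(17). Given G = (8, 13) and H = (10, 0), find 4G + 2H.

(9, 7)

First 4G:
Repeated addition: build up to 4G.
2G: tangent at (8, 13): λ = (3·8² + 3)/(2·13) ≡ 8/9. 9⁻¹ ≡ 2 (mod 17), so λ ≡ 8·2 ≡ 16.
  x = λ² - 8 - 8 = 256 - 16 ≡ 2; y = λ·(8 - 2) - 13 ≡ 15. → (2, 15)
3G: (2, 15) + (8, 13). λ = (13 - 15)/(8 - 2) ≡ 15/6 mod 17. 6⁻¹ ≡ 3 (mod 17) since 6·3 = 18 ≡ 1, so λ ≡ 11.
  x = λ² - 2 - 8 = 121 - 10 ≡ 9; y = λ·(2 - 9) - 15 ≡ 10. → (9, 10)
4G: (9, 10) + (8, 13). λ = (13 - 10)/(8 - 9) ≡ 3/16 mod 17. 16⁻¹ ≡ 16 (mod 17), so λ ≡ 14.
  x = λ² - 9 - 8 = 196 - 17 ≡ 9; y = λ·(9 - 9) - 10 ≡ 7. → (9, 7)
4G = (9, 7).
Next 2H:
Repeated addition: build up to 2H.
2H: (10, 0) + (10, 0): same x and y₁ ≡ -y₂, so the sum is O.
2H = O.
Finally 4G + 2H:
(9, 7) + O = (9, 7) (identity).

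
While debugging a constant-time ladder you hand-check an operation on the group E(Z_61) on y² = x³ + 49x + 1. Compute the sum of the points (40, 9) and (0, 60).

(40, 9) + (0, 60). λ = (60 - 9)/(0 - 40) ≡ 51/21 mod 61. 21⁻¹ ≡ 32 (mod 61), so λ ≡ 46.
  x = λ² - 40 - 0 = 2116 - 40 ≡ 2; y = λ·(40 - 2) - 9 ≡ 31. → (2, 31)

(2, 31)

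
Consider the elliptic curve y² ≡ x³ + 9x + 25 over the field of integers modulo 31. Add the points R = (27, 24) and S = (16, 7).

(27, 24) + (16, 7). λ = (7 - 24)/(16 - 27) ≡ 14/20 mod 31. 20⁻¹ ≡ 14 (mod 31), so λ ≡ 10.
  x = λ² - 27 - 16 = 100 - 43 ≡ 26; y = λ·(27 - 26) - 24 ≡ 17. → (26, 17)

(26, 17)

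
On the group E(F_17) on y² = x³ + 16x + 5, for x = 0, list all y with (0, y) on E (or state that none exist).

none

x³ + 16x + 5 = 5 ≡ 5 (mod 17).
5 is a non-residue mod 17; no y exists.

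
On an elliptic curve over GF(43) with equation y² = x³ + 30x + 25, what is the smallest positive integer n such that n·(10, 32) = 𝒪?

8

2P: tangent at (10, 32): λ = (3·10² + 30)/(2·32) ≡ 29/21. 21⁻¹ ≡ 41 (mod 43), so λ ≡ 29·41 ≡ 28.
  x = λ² - 10 - 10 = 784 - 20 ≡ 33; y = λ·(10 - 33) - 32 ≡ 12. → (33, 12)
3P: (33, 12) + (10, 32). λ = (32 - 12)/(10 - 33) ≡ 20/20 mod 43. 20⁻¹ ≡ 28 (mod 43), so λ ≡ 1.
  x = λ² - 33 - 10 = 1 - 43 ≡ 1; y = λ·(33 - 1) - 12 ≡ 20. → (1, 20)
4P: (1, 20) + (10, 32). λ = (32 - 20)/(10 - 1) ≡ 12/9 mod 43. 9⁻¹ ≡ 24 (mod 43) since 9·24 = 216 ≡ 1, so λ ≡ 30.
  x = λ² - 1 - 10 = 900 - 11 ≡ 29; y = λ·(1 - 29) - 20 ≡ 0. → (29, 0)
5P: (29, 0) + (10, 32). λ = (32 - 0)/(10 - 29) ≡ 32/24 mod 43. 24⁻¹ ≡ 9 (mod 43), so λ ≡ 30.
  x = λ² - 29 - 10 = 900 - 39 ≡ 1; y = λ·(29 - 1) - 0 ≡ 23. → (1, 23)
6P: (1, 23) + (10, 32). λ = (32 - 23)/(10 - 1) ≡ 9/9 mod 43. 9⁻¹ ≡ 24 (mod 43) since 9·24 = 216 ≡ 1, so λ ≡ 1.
  x = λ² - 1 - 10 = 1 - 11 ≡ 33; y = λ·(1 - 33) - 23 ≡ 31. → (33, 31)
7P: (33, 31) + (10, 32). λ = (32 - 31)/(10 - 33) ≡ 1/20 mod 43. 20⁻¹ ≡ 28 (mod 43), so λ ≡ 28.
  x = λ² - 33 - 10 = 784 - 43 ≡ 10; y = λ·(33 - 10) - 31 ≡ 11. → (10, 11)
8P: (10, 11) + (10, 32): same x and y₁ ≡ -y₂, so the sum is 𝒪.
8P = 𝒪, so the order is 8.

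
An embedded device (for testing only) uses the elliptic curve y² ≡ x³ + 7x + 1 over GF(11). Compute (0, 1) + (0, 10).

O

The two points share x = 0 and their y-coordinates satisfy 1 + 10 ≡ 0 (mod 11), so they are inverses. Their sum is O.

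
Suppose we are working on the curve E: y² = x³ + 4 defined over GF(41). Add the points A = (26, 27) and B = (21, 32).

(26, 27) + (21, 32). λ = (32 - 27)/(21 - 26) ≡ 5/36 mod 41. 36⁻¹ ≡ 8 (mod 41), so λ ≡ 40.
  x = λ² - 26 - 21 = 1600 - 47 ≡ 36; y = λ·(26 - 36) - 27 ≡ 24. → (36, 24)

(36, 24)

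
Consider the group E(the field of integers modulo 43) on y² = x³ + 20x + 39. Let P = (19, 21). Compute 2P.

(15, 39)

tangent at (19, 21): λ = (3·19² + 20)/(2·21) ≡ 28/42. 42⁻¹ ≡ 42 (mod 43), so λ ≡ 28·42 ≡ 15.
  x = λ² - 19 - 19 = 225 - 38 ≡ 15; y = λ·(19 - 15) - 21 ≡ 39. → (15, 39)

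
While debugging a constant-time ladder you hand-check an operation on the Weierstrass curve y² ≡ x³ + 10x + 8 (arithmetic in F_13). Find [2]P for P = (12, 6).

(2, 7)

tangent at (12, 6): λ = (3·12² + 10)/(2·6) ≡ 0/12. 12⁻¹ ≡ 12 (mod 13) since 12·12 = 144 ≡ 1, so λ ≡ 0·12 ≡ 0.
  x = λ² - 12 - 12 = 0 - 24 ≡ 2; y = λ·(12 - 2) - 6 ≡ 7. → (2, 7)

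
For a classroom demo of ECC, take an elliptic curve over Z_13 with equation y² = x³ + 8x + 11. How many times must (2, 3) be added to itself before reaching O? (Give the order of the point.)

2P: tangent at (2, 3): λ = (3·2² + 8)/(2·3) ≡ 7/6. 6⁻¹ ≡ 11 (mod 13) since 6·11 = 66 ≡ 1, so λ ≡ 7·11 ≡ 12.
  x = λ² - 2 - 2 = 144 - 4 ≡ 10; y = λ·(2 - 10) - 3 ≡ 5. → (10, 5)
3P: (10, 5) + (2, 3). λ = (3 - 5)/(2 - 10) ≡ 11/5 mod 13. 5⁻¹ ≡ 8 (mod 13), so λ ≡ 10.
  x = λ² - 10 - 2 = 100 - 12 ≡ 10; y = λ·(10 - 10) - 5 ≡ 8. → (10, 8)
4P: (10, 8) + (2, 3). λ = (3 - 8)/(2 - 10) ≡ 8/5 mod 13. 5⁻¹ ≡ 8 (mod 13), so λ ≡ 12.
  x = λ² - 10 - 2 = 144 - 12 ≡ 2; y = λ·(10 - 2) - 8 ≡ 10. → (2, 10)
5P: (2, 10) + (2, 3): same x and y₁ ≡ -y₂, so the sum is O.
5P = O, so the order is 5.

5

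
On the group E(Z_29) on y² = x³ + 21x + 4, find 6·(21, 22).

(7, 28)

Write G = (21, 22).
Double-and-add on 6 = (110)₂. Start with G = (21, 22) for the leading 1-bit.
double: tangent at (21, 22): λ = (3·21² + 21)/(2·22) ≡ 10/15. 15⁻¹ ≡ 2 (mod 29), so λ ≡ 10·2 ≡ 20.
  x = λ² - 21 - 21 = 400 - 42 ≡ 10; y = λ·(21 - 10) - 22 ≡ 24. → (10, 24)
add G: (10, 24) + (21, 22). λ = (22 - 24)/(21 - 10) ≡ 27/11 mod 29. 11⁻¹ ≡ 8 (mod 29) since 11·8 = 88 ≡ 1, so λ ≡ 13.
  x = λ² - 10 - 21 = 169 - 31 ≡ 22; y = λ·(10 - 22) - 24 ≡ 23. → (22, 23)
double: tangent at (22, 23): λ = (3·22² + 21)/(2·23) ≡ 23/17. 17⁻¹ ≡ 12 (mod 29), so λ ≡ 23·12 ≡ 15.
  x = λ² - 22 - 22 = 225 - 44 ≡ 7; y = λ·(22 - 7) - 23 ≡ 28. → (7, 28)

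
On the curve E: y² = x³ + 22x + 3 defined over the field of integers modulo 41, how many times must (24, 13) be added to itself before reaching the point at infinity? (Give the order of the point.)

2P: tangent at (24, 13): λ = (3·24² + 22)/(2·13) ≡ 28/26. 26⁻¹ ≡ 30 (mod 41) since 26·30 = 780 ≡ 1, so λ ≡ 28·30 ≡ 20.
  x = λ² - 24 - 24 = 400 - 48 ≡ 24; y = λ·(24 - 24) - 13 ≡ 28. → (24, 28)
3P: (24, 28) + (24, 13): same x and y₁ ≡ -y₂, so the sum is the point at infinity.
3P = the point at infinity, so the order is 3.

3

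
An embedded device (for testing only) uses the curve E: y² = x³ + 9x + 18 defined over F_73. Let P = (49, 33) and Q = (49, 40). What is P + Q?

O

The two points share x = 49 and their y-coordinates satisfy 33 + 40 ≡ 0 (mod 73), so they are inverses. Their sum is the point at infinity.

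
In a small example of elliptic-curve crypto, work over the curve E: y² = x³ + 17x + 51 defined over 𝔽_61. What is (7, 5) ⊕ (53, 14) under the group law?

(16, 37)

(7, 5) + (53, 14). λ = (14 - 5)/(53 - 7) ≡ 9/46 mod 61. 46⁻¹ ≡ 4 (mod 61), so λ ≡ 36.
  x = λ² - 7 - 53 = 1296 - 60 ≡ 16; y = λ·(7 - 16) - 5 ≡ 37. → (16, 37)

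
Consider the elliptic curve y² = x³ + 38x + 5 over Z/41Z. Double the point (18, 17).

tangent at (18, 17): λ = (3·18² + 38)/(2·17) ≡ 26/34. 34⁻¹ ≡ 35 (mod 41) since 34·35 = 1190 ≡ 1, so λ ≡ 26·35 ≡ 8.
  x = λ² - 18 - 18 = 64 - 36 ≡ 28; y = λ·(18 - 28) - 17 ≡ 26. → (28, 26)

(28, 26)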